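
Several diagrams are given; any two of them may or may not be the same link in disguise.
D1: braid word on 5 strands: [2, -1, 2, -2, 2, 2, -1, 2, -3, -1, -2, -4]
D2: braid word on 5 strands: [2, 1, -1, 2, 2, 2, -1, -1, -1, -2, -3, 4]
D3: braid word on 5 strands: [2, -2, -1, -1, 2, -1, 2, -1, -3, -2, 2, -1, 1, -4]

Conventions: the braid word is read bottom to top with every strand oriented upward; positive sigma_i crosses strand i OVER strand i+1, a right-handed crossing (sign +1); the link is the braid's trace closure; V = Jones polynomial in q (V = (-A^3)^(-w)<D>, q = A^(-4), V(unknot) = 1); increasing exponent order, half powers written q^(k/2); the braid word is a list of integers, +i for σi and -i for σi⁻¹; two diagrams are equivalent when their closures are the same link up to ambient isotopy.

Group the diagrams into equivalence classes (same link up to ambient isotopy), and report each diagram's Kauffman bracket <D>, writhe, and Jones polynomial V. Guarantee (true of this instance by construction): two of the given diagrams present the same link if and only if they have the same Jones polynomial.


equivalence classes: {D1} | {D2} | {D3}
D1 (bracket -A^-18 + 2A^-14 - 2A^-10 + 3A^-6 - 2A^-2 + 2A^2 - A^6; 12 crossings at w = -2): V = -q^-3 + 2q^-2 - 2q^-1 + 3 - 2q + 2q^2 - q^3
V(D2) = -q^-3 + q^-2 - q^-1 + 3 - q + q^2 - q^3  [12 crossings, <D> = -A^-12 + A^-8 - A^-4 + 3 - A^4 + A^8 - A^12, w = 0]
D3 (bracket A^-16 - A^-12 + 2A^-8 - 2A^-4 + 2 - 2A^4 + A^8; 14 crossings at w = -4): V = q^-5 - 2q^-4 + 2q^-3 - 2q^-2 + 2q^-1 - 1 + q
key observation: comparing 3 Jones polynomials yields 3 groups


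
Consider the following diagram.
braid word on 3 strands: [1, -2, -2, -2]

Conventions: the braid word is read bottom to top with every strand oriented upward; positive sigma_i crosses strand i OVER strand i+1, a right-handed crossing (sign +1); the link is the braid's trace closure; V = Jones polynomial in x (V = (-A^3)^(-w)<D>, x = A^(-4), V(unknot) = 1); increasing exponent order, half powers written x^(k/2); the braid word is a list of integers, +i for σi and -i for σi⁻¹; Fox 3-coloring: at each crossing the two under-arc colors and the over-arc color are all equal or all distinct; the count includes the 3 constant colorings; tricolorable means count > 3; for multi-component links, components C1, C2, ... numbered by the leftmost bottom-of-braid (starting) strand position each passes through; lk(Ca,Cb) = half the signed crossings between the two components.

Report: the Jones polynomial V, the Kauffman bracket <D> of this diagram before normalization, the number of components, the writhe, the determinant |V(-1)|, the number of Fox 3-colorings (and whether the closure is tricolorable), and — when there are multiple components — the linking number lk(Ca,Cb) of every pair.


V(x) = -x^-4 + x^-3 + x^-1
bracket: A^-2 + A^6 - A^10, w = -2
1 component, writhe -2, over 4 crossings
det 3, colorings 9 of 3^4 — tricolorable
observation: the span of V is 3, forcing >= 3 crossings in any diagram


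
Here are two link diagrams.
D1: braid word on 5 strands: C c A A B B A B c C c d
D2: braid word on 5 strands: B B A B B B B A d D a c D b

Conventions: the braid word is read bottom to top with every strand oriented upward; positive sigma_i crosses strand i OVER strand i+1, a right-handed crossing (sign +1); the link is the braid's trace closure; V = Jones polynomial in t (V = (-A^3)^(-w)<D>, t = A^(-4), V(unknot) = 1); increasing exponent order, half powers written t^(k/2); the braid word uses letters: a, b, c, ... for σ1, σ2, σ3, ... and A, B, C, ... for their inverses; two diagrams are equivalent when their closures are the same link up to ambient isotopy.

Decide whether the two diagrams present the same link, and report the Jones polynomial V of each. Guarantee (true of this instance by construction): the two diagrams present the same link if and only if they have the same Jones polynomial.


equivalent: yes
V(D1) = -t^-7 + t^-6 - t^-5 + t^-4 + t^-2  (w -4, c 12, <D> = A^-4 + A^4 - A^8 + A^12 - A^16)
D2 (bracket A^-10 + A^-2 - A^2 + A^6 - A^10; 14 crossings at w = -6): V = -t^-7 + t^-6 - t^-5 + t^-4 + t^-2
why: Markov moves rewrite D1 (12 crossings) into D2 (14)


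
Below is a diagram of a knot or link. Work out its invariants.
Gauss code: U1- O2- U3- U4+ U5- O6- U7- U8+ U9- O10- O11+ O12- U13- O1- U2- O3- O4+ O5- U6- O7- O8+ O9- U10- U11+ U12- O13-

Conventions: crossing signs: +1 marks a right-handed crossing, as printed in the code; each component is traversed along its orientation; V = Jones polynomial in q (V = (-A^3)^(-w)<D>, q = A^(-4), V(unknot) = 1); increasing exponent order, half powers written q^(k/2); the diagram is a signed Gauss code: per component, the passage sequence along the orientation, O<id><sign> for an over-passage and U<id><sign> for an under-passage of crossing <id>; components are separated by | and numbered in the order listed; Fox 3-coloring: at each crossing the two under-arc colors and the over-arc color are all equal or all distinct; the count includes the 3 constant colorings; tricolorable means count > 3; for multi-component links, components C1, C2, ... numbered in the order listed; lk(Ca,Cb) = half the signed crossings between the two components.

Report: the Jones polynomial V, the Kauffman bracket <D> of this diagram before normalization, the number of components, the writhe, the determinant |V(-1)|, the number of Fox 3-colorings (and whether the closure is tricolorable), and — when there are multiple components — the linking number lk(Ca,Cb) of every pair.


Jones polynomial: V(q) = -q^-10 + q^-9 - q^-8 + q^-7 - q^-6 + q^-5 + q^-3
<D> = -A^-9 - A^-1 + A^3 - A^7 + A^11 - A^15 + A^19; writhe -7
components 1, writhe -7 (13 crossings)
3-colorings: 3 of 3^13, det 7 — not tricolorable
note: V spans 7 powers of q: at least 7 crossings in any diagram


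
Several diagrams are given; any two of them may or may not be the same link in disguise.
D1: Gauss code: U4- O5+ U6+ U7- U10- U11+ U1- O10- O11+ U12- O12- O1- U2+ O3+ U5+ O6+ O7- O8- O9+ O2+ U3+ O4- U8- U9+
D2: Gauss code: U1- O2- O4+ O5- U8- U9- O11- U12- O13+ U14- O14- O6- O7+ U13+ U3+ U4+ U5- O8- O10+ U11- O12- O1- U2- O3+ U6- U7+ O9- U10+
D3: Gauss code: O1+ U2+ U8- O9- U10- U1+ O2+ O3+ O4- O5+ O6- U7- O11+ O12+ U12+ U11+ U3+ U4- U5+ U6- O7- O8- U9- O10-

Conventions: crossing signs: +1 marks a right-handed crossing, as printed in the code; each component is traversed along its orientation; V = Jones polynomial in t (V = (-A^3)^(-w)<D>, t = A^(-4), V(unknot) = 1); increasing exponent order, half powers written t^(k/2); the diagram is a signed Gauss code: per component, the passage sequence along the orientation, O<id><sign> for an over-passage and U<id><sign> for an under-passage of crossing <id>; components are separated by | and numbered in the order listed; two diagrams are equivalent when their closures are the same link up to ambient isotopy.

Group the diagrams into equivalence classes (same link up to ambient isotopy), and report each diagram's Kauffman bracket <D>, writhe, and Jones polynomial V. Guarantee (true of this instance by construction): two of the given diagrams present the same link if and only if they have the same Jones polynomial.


classes: {D1} | {D2} | {D3}
V(D1) = t + t^3 - t^4  [12 crossings, <D> = -A^-16 + A^-12 + A^-4, w = 0]
V(D2) = t^-7 - 2t^-6 + 2t^-5 - 3t^-4 + 3t^-3 - 2t^-2 + 2t^-1  [14 crossings, <D> = 2A^-8 - 2A^-4 + 3 - 3A^4 + 2A^8 - 2A^12 + A^16, w = -4]
V(D3) = 1  (w 0, c 12, <D> = 1)
insight: V(t) takes 3 values over 3 diagrams, fixing the grouping


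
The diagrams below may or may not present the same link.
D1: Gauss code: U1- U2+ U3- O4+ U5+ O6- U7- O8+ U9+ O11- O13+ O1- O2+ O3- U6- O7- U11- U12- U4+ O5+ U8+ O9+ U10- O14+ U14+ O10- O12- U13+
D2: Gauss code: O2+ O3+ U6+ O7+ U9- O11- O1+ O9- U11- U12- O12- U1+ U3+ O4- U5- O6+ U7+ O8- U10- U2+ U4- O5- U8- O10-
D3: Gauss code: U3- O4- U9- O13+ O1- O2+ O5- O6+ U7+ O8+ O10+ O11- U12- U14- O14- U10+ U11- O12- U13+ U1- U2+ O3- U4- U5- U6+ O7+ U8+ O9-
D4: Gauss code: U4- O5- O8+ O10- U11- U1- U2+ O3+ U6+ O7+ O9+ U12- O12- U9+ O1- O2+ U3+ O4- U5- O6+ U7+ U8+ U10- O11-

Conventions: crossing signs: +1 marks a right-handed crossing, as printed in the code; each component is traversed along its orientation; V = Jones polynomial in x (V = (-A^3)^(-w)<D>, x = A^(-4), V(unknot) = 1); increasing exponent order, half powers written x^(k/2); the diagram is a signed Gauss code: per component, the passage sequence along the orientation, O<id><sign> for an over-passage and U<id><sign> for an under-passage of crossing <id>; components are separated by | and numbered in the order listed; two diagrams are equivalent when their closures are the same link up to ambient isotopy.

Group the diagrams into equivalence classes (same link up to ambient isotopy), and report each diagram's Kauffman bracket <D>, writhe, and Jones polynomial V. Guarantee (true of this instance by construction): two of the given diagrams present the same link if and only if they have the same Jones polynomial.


equivalence classes: {D1, D2, D3, D4}
D1 (bracket -A^-12 + 2A^-8 - 2A^-4 + 3 - 2A^4 + 2A^8 - A^12; 14 crossings at w = 0): V = -x^-3 + 2x^-2 - 2x^-1 + 3 - 2x + 2x^2 - x^3
V(D2) = -x^-3 + 2x^-2 - 2x^-1 + 3 - 2x + 2x^2 - x^3  [12 crossings, <D> = -A^-18 + 2A^-14 - 2A^-10 + 3A^-6 - 2A^-2 + 2A^2 - A^6, w = -2]
V(D3) = -x^-3 + 2x^-2 - 2x^-1 + 3 - 2x + 2x^2 - x^3  [14 crossings, <D> = -A^-18 + 2A^-14 - 2A^-10 + 3A^-6 - 2A^-2 + 2A^2 - A^6, w = -2]
V(D4) = -x^-3 + 2x^-2 - 2x^-1 + 3 - 2x + 2x^2 - x^3  [12 crossings, <D> = -A^-12 + 2A^-8 - 2A^-4 + 3 - 2A^4 + 2A^8 - A^12, w = 0]
key observation: one V(x) for all 4 diagrams — one class (guaranteed)


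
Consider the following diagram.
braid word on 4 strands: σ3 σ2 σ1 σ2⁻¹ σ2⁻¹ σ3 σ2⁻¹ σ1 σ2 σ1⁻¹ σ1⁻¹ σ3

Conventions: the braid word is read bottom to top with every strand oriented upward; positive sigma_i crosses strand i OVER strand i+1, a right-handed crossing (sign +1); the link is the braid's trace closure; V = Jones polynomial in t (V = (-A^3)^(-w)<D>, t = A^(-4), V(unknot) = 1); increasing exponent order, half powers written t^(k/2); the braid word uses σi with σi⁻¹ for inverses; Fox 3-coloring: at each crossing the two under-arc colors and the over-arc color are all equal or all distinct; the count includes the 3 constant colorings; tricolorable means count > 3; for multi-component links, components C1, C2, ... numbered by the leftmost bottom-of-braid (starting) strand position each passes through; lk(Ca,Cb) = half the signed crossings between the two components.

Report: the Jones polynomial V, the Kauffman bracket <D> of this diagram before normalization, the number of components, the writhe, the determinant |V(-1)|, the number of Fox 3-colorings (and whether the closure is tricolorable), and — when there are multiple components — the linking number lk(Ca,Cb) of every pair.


V(t) = t^(-7/2) - t^(-5/2) + 2t^(-3/2) - 3t^(-1/2) + 2t^(1/2) - 3t^(3/2) + 2t^(5/2) - 2t^(7/2) + t^(9/2) - t^(11/2)
bracket: -A^-16 + A^-12 - 2A^-8 + 2A^-4 - 3 + 2A^4 - 3A^8 + 2A^12 - A^16 + A^20, w = +2
2 components, writhe +2, over 12 crossings
lk(C1,C2) = +3
det 18, colorings 9 of 3^12 — tricolorable
observation: w = +2 (over 12 crossings) is diagram-only; (-A^3)^(-2) removes it from V


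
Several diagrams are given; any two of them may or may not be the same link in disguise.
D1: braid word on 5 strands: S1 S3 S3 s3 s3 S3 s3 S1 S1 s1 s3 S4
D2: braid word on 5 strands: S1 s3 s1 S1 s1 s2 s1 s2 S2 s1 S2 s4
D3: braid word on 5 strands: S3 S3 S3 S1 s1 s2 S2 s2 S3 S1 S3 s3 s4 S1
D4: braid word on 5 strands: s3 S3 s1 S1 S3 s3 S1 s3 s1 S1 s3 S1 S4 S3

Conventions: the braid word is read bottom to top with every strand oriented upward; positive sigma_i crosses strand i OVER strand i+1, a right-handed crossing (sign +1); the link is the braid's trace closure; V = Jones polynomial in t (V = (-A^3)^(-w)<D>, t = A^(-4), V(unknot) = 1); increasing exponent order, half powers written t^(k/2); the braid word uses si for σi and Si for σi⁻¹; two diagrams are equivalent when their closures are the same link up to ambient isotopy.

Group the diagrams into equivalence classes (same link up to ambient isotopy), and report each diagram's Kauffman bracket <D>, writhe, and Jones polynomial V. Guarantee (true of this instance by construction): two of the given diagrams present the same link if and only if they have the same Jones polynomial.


grouping into links: {D1, D4} | {D2} | {D3}
V(D1) = t^-3 + t^-2 + t^-1 + 1  (w -2, c 12, <D> = A^-6 + A^-2 + A^2 + A^6)
D2 (bracket 1 + A^4 + A^8 + A^12; 12 crossings at w = +4): V = 1 + t + t^2 + t^3
V(D3) = t^-8 - t^-7 + 2t^-6 - t^-5 + 2t^-4 + t^-2  [14 crossings, <D> = A^-4 + 2A^4 - A^8 + 2A^12 - A^16 + A^20, w = -4]
V(D4) = t^-3 + t^-2 + t^-1 + 1  (w -2, c 14, <D> = A^-6 + A^-2 + A^2 + A^6)
why: comparing 4 Jones polynomials yields 3 groups


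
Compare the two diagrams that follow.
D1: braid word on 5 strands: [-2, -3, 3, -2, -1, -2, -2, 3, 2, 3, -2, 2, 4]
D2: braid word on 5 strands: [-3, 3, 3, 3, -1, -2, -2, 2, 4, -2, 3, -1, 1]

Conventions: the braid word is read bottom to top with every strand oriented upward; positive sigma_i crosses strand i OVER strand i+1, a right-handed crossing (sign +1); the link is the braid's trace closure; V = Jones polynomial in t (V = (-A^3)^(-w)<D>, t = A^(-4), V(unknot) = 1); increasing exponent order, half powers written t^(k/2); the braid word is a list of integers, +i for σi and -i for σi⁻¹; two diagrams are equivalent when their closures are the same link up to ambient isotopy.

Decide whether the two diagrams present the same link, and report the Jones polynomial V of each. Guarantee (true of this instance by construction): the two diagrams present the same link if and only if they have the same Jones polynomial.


same link: no
V(D1) = -t^(-5/2) - t^(-1/2)  [13 crossings, <D> = A^-1 + A^7, w = -1]
V(D2) = -t^(-3/2) - 2t^(1/2) + t^(3/2) - t^(5/2) + t^(7/2)  [13 crossings, <D> = -A^-11 + A^-7 - A^-3 + 2A + A^9, w = +1]
insight: 2 values of V(t) split the 2 diagrams


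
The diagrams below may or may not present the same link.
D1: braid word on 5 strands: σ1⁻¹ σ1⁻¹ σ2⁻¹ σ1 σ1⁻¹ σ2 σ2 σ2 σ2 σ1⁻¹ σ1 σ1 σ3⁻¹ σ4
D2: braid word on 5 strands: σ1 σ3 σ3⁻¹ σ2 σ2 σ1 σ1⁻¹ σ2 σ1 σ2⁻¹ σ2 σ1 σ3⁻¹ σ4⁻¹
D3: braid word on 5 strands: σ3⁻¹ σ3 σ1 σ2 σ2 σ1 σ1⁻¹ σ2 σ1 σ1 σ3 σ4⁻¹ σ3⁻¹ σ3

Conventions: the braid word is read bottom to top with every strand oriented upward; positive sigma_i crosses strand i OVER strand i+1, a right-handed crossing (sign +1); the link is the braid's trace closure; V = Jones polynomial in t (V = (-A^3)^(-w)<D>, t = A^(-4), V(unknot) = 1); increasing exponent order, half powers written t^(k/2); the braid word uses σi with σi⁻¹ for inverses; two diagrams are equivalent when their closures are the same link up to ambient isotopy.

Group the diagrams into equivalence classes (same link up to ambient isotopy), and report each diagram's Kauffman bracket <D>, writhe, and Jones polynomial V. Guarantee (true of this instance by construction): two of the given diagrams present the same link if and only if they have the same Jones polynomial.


grouping into links: {D1} | {D2, D3}
V(D1) = t + t^3 - t^4  (w +2, c 14, <D> = -A^-10 + A^-6 + A^2)
V(D2) = t^2 + 2t^4 - 2t^5 + t^6 - 2t^7 + t^8  [14 crossings, <D> = A^-20 - 2A^-16 + A^-12 - 2A^-8 + 2A^-4 + A^4, w = +4]
V(D3) = t^2 + 2t^4 - 2t^5 + t^6 - 2t^7 + t^8  [14 crossings, <D> = A^-14 - 2A^-10 + A^-6 - 2A^-2 + 2A^2 + A^10, w = +6]
why: 2 values of V(t) split the 3 diagrams


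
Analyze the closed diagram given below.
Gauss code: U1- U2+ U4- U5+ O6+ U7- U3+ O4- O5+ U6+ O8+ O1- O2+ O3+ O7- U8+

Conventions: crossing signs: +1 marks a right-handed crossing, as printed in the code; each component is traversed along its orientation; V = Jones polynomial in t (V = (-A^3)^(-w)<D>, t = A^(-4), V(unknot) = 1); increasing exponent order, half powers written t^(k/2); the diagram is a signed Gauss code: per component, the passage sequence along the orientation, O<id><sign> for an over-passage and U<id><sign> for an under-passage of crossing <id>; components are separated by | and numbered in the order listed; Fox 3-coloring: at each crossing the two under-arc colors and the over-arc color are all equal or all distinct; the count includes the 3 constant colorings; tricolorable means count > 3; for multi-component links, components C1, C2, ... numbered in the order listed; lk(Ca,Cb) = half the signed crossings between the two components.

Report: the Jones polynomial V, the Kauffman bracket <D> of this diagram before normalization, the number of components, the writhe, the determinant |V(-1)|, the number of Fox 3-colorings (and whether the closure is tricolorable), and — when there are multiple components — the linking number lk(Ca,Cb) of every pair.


V = 1
<D> = A^6 (w = +2)
1 component over 8 crossings, w = +2
3 Fox colorings among 3^8, |V(-1)| = 1: not tricolorable
why: |V(-1)| = 1: so not tricolorable, since 3 does not divide 1


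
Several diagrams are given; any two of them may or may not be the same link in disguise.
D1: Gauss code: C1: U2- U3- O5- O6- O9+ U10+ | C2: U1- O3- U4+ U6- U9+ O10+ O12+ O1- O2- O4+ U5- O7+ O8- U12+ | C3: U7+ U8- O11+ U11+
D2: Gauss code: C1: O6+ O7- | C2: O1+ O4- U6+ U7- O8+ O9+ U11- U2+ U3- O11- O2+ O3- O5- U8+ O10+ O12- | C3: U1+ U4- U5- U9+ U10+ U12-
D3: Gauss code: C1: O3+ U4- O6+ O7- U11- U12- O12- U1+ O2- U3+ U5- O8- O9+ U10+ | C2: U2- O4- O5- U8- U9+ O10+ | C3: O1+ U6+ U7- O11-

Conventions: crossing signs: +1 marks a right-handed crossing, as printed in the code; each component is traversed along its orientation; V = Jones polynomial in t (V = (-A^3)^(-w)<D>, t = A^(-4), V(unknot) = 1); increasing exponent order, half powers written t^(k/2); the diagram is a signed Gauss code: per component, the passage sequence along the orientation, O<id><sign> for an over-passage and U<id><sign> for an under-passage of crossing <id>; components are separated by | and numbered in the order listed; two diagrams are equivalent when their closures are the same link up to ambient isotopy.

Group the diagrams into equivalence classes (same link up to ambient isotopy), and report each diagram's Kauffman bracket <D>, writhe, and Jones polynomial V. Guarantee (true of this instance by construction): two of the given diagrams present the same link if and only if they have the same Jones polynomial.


equivalence classes: {D1, D3} | {D2}
D1 (bracket 1 + A^4 + A^8 + A^12; 12 crossings at w = 0): V = t^-3 + t^-2 + t^-1 + 1
D2 (bracket A^-4 + 2 + A^4; 12 crossings at w = 0): V = t^-1 + 2 + t
V(D3) = t^-3 + t^-2 + t^-1 + 1  (w -2, c 12, <D> = A^-6 + A^-2 + A^2 + A^6)
observation: 2 values of V(t) split the 3 diagrams


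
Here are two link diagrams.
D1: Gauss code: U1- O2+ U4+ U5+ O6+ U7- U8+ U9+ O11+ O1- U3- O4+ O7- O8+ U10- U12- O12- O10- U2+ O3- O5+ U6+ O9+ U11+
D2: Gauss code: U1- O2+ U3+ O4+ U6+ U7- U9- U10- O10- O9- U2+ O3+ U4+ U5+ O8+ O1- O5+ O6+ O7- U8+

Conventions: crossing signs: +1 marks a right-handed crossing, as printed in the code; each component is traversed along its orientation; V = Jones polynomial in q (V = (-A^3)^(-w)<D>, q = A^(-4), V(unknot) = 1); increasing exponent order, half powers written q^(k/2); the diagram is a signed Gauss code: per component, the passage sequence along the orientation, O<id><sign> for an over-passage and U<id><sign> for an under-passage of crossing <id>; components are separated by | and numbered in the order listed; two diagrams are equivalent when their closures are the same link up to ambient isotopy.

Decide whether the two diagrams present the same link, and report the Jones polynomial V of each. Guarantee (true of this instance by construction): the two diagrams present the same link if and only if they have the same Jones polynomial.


equivalent: no
V(D1) = q - q^2 + 2q^3 - q^4 + q^5 - q^6  (w +2, c 12, <D> = -A^-18 + A^-14 - A^-10 + 2A^-6 - A^-2 + A^2)
V(D2) = q + q^3 - q^4  (w +2, c 10, <D> = -A^-10 + A^-6 + A^2)
why: 2 classes among 2 diagrams; unequal V(q) rules out equality


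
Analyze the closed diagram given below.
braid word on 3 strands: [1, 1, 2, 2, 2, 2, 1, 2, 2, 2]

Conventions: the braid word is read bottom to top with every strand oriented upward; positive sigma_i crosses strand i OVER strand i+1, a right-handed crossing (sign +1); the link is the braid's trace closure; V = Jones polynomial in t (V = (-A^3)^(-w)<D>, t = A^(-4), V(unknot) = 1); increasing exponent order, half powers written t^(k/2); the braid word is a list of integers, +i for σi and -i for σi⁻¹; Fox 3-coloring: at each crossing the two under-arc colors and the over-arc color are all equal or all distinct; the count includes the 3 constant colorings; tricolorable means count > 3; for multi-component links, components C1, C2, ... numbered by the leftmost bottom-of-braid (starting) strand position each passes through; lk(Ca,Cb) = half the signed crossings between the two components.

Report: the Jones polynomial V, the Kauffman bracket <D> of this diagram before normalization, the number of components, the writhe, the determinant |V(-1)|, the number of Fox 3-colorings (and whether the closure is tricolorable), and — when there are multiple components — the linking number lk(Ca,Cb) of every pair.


Jones polynomial: V(t) = t^4 + t^6 - t^8 + t^9 - t^10 + t^11 - t^12
<D> = -A^-18 + A^-14 - A^-10 + A^-6 - A^-2 + A^6 + A^14; writhe +10
components 1, writhe +10 (10 crossings)
3-colorings: 9 of 3^10, det 3 — tricolorable
note: w = +10 shifts under R1 moves; the (-A^3)^(-10) factor cancels that in V


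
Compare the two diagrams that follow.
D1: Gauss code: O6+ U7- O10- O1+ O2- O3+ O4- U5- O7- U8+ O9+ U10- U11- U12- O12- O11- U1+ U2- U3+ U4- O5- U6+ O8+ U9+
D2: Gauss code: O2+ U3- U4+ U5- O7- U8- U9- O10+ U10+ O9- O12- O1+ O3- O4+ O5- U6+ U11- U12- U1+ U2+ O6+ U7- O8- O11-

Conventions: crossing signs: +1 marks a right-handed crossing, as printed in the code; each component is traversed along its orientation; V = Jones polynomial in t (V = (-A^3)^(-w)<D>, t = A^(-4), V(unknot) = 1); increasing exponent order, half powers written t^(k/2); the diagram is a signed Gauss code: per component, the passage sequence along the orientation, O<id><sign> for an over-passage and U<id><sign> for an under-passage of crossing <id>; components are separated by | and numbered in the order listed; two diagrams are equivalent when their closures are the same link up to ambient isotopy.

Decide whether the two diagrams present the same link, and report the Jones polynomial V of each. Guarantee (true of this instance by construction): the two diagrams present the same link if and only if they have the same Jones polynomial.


equivalent: no
D1 (bracket -A^-18 + 2A^-14 - 2A^-10 + 3A^-6 - 2A^-2 + 2A^2 - A^6; 12 crossings at w = -2): V = -t^-3 + 2t^-2 - 2t^-1 + 3 - 2t + 2t^2 - t^3
V(D2) = -t^-4 + t^-3 + t^-1  (w -2, c 12, <D> = A^-2 + A^6 - A^10)
key observation: comparing 2 Jones polynomials yields 2 groups


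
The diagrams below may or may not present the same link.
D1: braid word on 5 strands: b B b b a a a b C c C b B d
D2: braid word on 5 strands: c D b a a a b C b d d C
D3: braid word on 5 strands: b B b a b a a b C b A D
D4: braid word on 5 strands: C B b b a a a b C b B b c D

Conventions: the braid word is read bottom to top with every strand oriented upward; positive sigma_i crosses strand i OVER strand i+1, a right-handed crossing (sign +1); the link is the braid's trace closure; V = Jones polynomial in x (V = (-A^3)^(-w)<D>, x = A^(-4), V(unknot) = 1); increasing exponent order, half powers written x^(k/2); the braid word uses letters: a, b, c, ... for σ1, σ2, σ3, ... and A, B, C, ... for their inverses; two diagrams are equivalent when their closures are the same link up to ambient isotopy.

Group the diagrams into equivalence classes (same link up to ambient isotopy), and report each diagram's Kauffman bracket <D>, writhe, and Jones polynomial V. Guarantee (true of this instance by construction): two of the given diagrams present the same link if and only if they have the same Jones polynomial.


equivalence classes: {D1, D2, D3, D4}
D1 (bracket A^-14 - 2A^-10 + A^-6 - 2A^-2 + 2A^2 + A^10; 14 crossings at w = +6): V = x^2 + 2x^4 - 2x^5 + x^6 - 2x^7 + x^8
D2 (bracket A^-14 - 2A^-10 + A^-6 - 2A^-2 + 2A^2 + A^10; 12 crossings at w = +6): V = x^2 + 2x^4 - 2x^5 + x^6 - 2x^7 + x^8
V(D3) = x^2 + 2x^4 - 2x^5 + x^6 - 2x^7 + x^8  (w +4, c 12, <D> = A^-20 - 2A^-16 + A^-12 - 2A^-8 + 2A^-4 + A^4)
V(D4) = x^2 + 2x^4 - 2x^5 + x^6 - 2x^7 + x^8  (w +4, c 14, <D> = A^-20 - 2A^-16 + A^-12 - 2A^-8 + 2A^-4 + A^4)
key observation: all 4 diagrams share one V(x), hence one class


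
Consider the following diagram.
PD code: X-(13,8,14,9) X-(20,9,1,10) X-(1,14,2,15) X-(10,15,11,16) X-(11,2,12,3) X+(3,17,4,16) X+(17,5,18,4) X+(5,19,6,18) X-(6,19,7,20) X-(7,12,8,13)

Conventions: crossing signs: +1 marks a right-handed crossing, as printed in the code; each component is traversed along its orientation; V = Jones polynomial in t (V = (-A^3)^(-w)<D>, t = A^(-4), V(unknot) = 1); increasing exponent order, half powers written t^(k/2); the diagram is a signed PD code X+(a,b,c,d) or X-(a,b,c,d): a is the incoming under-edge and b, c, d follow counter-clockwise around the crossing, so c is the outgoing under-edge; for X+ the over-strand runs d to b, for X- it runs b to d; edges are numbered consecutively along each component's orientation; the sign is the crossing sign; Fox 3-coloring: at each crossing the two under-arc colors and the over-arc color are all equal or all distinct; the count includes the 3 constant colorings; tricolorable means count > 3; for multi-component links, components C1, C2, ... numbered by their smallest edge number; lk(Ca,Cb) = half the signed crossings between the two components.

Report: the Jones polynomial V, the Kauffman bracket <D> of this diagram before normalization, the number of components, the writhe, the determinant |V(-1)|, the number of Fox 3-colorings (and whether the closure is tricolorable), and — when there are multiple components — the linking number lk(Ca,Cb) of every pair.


V(t) = -t^-6 + t^-5 - t^-4 + 2t^-3 - t^-2 + t^-1
bracket: A^-8 - A^-4 + 2 - A^4 + A^8 - A^12, w = -4
1 component, writhe -4, over 10 crossings
det 7, colorings 3 of 3^10 — not tricolorable
observation: w = -4 shifts under R1 moves; the (-A^3)^(4) factor cancels that in V


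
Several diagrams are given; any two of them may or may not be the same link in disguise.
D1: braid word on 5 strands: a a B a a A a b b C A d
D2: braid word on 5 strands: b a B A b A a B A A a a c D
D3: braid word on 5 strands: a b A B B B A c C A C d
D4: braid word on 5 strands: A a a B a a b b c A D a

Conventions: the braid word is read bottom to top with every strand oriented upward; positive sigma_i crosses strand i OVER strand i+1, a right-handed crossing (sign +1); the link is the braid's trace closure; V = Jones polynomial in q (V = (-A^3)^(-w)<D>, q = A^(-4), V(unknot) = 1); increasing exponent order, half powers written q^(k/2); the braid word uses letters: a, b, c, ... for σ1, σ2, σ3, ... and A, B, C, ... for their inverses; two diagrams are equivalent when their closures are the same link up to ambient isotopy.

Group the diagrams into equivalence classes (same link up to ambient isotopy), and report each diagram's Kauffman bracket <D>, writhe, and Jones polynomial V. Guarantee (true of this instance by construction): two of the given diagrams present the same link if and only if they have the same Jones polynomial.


classes: {D1, D4} | {D2} | {D3}
V(D1) = q - q^2 + 2q^3 - q^4 + q^5 - q^6  [12 crossings, <D> = -A^-12 + A^-8 - A^-4 + 2 - A^4 + A^8, w = +4]
D2 (bracket 1; 14 crossings at w = 0): V = 1
D3 (bracket A^-8 - A^-4 + 2 - A^4 + A^8 - A^12; 12 crossings at w = -4): V = -q^-6 + q^-5 - q^-4 + 2q^-3 - q^-2 + q^-1
V(D4) = q - q^2 + 2q^3 - q^4 + q^5 - q^6  [12 crossings, <D> = -A^-12 + A^-8 - A^-4 + 2 - A^4 + A^8, w = +4]
note: comparing 4 Jones polynomials yields 3 groups


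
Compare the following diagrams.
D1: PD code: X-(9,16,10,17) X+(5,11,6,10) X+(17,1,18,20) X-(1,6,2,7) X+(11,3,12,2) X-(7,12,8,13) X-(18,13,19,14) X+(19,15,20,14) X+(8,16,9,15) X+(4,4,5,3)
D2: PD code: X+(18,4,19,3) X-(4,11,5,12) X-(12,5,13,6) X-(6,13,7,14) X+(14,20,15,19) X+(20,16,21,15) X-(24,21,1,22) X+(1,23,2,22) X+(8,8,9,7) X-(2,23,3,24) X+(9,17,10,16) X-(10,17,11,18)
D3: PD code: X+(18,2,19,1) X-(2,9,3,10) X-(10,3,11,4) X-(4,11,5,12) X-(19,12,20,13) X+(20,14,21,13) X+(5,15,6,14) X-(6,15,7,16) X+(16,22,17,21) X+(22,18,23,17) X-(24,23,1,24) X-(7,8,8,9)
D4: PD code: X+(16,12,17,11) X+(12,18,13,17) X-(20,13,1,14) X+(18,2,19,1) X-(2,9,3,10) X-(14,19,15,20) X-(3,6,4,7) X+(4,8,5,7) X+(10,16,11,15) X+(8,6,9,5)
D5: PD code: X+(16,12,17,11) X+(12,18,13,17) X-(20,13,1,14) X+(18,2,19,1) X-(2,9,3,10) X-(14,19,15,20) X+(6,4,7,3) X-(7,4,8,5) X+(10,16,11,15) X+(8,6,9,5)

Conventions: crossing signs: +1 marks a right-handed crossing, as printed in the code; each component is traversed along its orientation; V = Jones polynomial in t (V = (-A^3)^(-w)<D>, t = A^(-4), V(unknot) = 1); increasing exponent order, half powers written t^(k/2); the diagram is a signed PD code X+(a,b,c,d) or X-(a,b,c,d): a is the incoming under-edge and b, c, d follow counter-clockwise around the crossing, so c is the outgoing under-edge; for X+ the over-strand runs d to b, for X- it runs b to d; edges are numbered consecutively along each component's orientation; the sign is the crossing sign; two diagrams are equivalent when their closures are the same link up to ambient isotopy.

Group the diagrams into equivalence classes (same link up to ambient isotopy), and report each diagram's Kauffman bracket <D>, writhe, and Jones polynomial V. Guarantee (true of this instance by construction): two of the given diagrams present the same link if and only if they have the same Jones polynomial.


grouping into links: {D1} | {D2, D3} | {D4, D5}
V(D1) = t^-2 - t^-1 + 1 - t + t^2  (w +2, c 10, <D> = A^-2 - A^2 + A^6 - A^10 + A^14)
V(D2) = -t^-3 + t^-2 - t^-1 + 3 - t + t^2 - t^3  [12 crossings, <D> = -A^-12 + A^-8 - A^-4 + 3 - A^4 + A^8 - A^12, w = 0]
V(D3) = -t^-3 + t^-2 - t^-1 + 3 - t + t^2 - t^3  (w -2, c 12, <D> = -A^-18 + A^-14 - A^-10 + 3A^-6 - A^-2 + A^2 - A^6)
D4 (bracket A^-14 - 2A^-10 + 2A^-6 - 2A^-2 + 2A^2 - A^6 + A^10; 10 crossings at w = +2): V = t^-1 - 1 + 2t - 2t^2 + 2t^3 - 2t^4 + t^5
V(D5) = t^-1 - 1 + 2t - 2t^2 + 2t^3 - 2t^4 + t^5  [10 crossings, <D> = A^-14 - 2A^-10 + 2A^-6 - 2A^-2 + 2A^2 - A^6 + A^10, w = +2]
key observation: V(t) takes 3 values over 5 diagrams, fixing the grouping


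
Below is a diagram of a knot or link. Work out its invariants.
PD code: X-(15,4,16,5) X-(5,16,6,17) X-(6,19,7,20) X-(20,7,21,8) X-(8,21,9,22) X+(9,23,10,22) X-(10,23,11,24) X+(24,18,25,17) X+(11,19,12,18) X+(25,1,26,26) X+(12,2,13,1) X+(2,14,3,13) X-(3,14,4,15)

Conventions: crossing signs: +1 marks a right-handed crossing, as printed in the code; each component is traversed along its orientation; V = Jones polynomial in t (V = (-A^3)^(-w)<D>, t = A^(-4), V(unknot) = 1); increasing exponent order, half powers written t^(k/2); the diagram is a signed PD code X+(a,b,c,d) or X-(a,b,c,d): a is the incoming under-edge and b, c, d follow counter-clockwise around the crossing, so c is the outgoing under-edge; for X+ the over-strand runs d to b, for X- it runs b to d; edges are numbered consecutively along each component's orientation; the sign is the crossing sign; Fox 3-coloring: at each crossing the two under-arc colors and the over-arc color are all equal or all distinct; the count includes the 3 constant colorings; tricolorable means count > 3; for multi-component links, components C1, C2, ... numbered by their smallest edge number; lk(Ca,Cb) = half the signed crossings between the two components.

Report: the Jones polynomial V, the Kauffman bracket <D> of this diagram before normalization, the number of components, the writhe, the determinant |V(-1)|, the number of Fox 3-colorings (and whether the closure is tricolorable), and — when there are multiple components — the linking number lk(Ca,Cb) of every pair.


Jones polynomial: V(t) = -t^-4 + t^-3 + t^-1
<D> = -A - A^9 + A^13; writhe -1
components 1, writhe -1 (13 crossings)
3-colorings: 9 of 3^13, det 3 — tricolorable
note: |V(-1)| = 3: so tricolorable, since 3 divides 3


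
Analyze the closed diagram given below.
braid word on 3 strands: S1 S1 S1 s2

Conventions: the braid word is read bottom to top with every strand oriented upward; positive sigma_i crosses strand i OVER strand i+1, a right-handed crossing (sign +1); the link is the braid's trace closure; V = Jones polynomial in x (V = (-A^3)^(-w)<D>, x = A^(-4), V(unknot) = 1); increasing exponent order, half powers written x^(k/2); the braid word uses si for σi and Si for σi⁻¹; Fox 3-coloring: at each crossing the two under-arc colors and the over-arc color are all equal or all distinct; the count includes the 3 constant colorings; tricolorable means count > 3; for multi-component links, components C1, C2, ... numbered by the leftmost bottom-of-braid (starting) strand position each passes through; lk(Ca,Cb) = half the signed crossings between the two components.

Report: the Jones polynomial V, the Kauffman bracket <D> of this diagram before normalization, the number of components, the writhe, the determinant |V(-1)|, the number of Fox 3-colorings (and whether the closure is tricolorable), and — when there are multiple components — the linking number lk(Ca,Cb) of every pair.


Jones polynomial: V(x) = -x^-4 + x^-3 + x^-1
<D> = A^-2 + A^6 - A^10; writhe -2
components 1, writhe -2 (4 crossings)
3-colorings: 9 of 3^4, det 3 — tricolorable
note: |V(-1)| = 3: so tricolorable, since 3 divides 3


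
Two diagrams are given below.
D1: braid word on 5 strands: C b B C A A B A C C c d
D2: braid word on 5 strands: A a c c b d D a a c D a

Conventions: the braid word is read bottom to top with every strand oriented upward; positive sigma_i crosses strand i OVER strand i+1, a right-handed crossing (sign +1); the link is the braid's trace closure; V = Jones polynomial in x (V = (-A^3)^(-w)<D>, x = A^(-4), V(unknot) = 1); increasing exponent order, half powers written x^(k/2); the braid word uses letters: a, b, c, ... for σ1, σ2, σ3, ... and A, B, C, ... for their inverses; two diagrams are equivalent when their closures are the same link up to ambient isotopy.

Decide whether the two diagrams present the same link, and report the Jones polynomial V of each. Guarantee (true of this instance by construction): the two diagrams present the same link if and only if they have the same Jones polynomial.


equivalent: no
D1 (bracket A^-10 + 2A^-2 - 2A^2 + A^6 - 2A^10 + A^14; 12 crossings at w = -6): V = x^-8 - 2x^-7 + x^-6 - 2x^-5 + 2x^-4 + x^-2
V(D2) = x^2 + 2x^4 - 2x^5 + x^6 - 2x^7 + x^8  (w +6, c 12, <D> = A^-14 - 2A^-10 + A^-6 - 2A^-2 + 2A^2 + A^10)
key observation: 2 classes among 2 diagrams; unequal V(x) rules out equality


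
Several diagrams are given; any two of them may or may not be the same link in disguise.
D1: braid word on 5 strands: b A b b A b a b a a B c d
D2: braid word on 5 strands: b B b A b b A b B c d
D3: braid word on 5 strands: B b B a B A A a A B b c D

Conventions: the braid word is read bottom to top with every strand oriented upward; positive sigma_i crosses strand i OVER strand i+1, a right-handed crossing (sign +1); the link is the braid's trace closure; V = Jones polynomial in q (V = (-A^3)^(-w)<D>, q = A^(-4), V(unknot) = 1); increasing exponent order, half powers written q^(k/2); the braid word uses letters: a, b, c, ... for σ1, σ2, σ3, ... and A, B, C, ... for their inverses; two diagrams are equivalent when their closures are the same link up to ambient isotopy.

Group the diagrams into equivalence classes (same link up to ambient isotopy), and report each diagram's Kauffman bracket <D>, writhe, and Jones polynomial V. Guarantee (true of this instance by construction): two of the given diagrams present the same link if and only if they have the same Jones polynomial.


classes: {D1} | {D2} | {D3}
V(D1) = -q^(3/2) - 2q^(7/2) + q^(9/2) - q^(11/2) + q^(13/2)  [13 crossings, <D> = -A^-5 + A^-1 - A^3 + 2A^7 + A^15, w = +7]
V(D2) = -q^(-3/2) + q^(-1/2) - 2q^(1/2) + q^(3/2) - 2q^(5/2) + q^(7/2)  [11 crossings, <D> = -A^-5 + 2A^-1 - A^3 + 2A^7 - A^11 + A^15, w = +3]
V(D3) = -q^(-9/2) - q^(-5/2) + q^(-3/2) - q^(-1/2)  (w -3, c 13, <D> = A^-7 - A^-3 + A + A^9)
insight: 3 classes among 3 diagrams; unequal V(q) rules out equality


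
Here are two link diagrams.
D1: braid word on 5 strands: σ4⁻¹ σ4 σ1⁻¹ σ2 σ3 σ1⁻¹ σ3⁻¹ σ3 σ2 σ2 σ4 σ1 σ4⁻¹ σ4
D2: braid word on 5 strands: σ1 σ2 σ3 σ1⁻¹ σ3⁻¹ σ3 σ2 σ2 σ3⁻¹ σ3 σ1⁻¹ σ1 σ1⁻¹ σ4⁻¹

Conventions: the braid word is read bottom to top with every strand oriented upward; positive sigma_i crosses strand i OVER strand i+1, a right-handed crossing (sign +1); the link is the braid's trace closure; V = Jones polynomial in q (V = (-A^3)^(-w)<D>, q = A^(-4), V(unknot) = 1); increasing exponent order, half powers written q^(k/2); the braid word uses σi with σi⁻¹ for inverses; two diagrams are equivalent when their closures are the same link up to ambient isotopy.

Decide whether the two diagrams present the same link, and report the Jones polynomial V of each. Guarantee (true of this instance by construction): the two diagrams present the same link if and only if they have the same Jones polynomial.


equivalent: yes
D1 (bracket -A^-4 + 1 + A^8; 14 crossings at w = +4): V = q + q^3 - q^4
V(D2) = q + q^3 - q^4  (w +2, c 14, <D> = -A^-10 + A^-6 + A^2)
key observation: D2 (14 crossings) and D1 (14) are Markov-related braid presentations


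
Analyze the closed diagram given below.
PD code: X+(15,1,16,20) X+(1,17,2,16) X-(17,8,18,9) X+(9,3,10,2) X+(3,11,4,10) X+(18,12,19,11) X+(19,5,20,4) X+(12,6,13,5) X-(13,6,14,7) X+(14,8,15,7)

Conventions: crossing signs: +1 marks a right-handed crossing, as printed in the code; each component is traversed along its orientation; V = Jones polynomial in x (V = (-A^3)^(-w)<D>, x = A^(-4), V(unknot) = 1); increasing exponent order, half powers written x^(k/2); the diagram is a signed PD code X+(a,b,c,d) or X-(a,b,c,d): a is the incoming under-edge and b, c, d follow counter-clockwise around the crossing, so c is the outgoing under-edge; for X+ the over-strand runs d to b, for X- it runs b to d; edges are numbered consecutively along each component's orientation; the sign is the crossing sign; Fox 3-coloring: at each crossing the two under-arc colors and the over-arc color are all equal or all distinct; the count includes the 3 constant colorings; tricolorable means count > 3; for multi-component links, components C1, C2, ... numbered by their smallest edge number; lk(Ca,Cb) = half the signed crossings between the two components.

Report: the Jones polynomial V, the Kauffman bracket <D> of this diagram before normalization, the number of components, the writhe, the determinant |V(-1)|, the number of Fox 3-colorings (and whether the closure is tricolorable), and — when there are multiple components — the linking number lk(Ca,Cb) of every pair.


Jones polynomial: V(x) = x^2 + 2x^4 - 2x^5 + x^6 - 2x^7 + x^8
<D> = A^-14 - 2A^-10 + A^-6 - 2A^-2 + 2A^2 + A^10; writhe +6
components 1, writhe +6 (10 crossings)
3-colorings: 27 of 3^10, det 9 — tricolorable
note: w = +6 shifts under R1 moves; the (-A^3)^(-6) factor cancels that in V


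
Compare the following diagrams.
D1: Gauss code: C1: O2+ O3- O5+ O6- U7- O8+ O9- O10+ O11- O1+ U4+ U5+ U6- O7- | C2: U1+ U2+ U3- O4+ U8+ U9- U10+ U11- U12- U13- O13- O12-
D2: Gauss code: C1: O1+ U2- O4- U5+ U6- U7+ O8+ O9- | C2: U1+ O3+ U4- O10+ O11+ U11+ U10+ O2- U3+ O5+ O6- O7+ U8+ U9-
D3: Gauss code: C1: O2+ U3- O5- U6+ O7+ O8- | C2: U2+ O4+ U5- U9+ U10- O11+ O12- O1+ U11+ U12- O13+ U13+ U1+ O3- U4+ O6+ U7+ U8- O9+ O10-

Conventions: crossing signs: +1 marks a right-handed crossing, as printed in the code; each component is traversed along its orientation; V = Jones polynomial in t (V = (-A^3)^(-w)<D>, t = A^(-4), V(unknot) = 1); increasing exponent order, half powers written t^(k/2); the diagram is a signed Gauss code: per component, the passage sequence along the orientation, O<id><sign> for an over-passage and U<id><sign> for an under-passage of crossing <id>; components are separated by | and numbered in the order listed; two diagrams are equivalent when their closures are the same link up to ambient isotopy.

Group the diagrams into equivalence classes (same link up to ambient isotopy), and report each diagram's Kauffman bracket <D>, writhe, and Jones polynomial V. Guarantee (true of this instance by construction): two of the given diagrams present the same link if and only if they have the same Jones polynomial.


equivalence classes: {D1} | {D2, D3}
D1 (bracket A^-13 + A^-5; 13 crossings at w = -1): V = -t^(1/2) - t^(5/2)
V(D2) = -t^(-3/2) + t^(-1/2) - 2t^(1/2) + t^(3/2) - 2t^(5/2) + t^(7/2)  [11 crossings, <D> = -A^-5 + 2A^-1 - A^3 + 2A^7 - A^11 + A^15, w = +3]
D3 (bracket -A^-5 + 2A^-1 - A^3 + 2A^7 - A^11 + A^15; 13 crossings at w = +3): V = -t^(-3/2) + t^(-1/2) - 2t^(1/2) + t^(3/2) - 2t^(5/2) + t^(7/2)
key observation: 2 values of V(t) split the 3 diagrams
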